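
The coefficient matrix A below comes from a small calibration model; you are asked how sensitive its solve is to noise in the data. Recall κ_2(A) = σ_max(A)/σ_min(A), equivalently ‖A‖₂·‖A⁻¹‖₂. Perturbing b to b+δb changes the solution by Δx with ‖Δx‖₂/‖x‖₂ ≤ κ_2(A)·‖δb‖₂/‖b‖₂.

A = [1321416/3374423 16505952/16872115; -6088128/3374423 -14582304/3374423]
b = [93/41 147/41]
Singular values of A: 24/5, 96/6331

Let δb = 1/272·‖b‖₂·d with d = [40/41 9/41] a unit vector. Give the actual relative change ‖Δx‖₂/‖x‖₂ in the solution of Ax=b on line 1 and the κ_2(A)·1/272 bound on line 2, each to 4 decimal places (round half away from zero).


0.0052
1.1638

largest singular value 24/5, smallest 96/6331
condition number: (24/5) ÷ (96/6331) = 316.5500
bound on ‖Δx‖/‖x‖: κ·ε = 316.5500·1/272 = 1.1638
solve Ax = b  →  x = [-182.8654 75.5168]
‖b‖ = 4.2426, ‖x‖ = 197.8447
Δx = A⁻¹·δb where δb = 1/272·4.2426·d; ‖Δx‖ = 1.0287
dividing the unrounded norms, ‖Δx‖/‖x‖ = 0.0052
so the bound overstates the realised error by a factor of ≈ 223.8358 (computed from the unrounded values)


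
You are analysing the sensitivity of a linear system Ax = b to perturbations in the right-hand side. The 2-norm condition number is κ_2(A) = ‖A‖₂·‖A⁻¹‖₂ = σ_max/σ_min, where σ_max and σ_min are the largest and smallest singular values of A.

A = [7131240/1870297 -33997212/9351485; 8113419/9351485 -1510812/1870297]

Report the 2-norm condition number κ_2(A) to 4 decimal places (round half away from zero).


M = AᵀA = [795474221481/52022767225 -151517030868/10404553445; -151517030868/10404553445 721519480224/52022767225]. tr(M)=360759501/12371645, det(M)=8503056/1546455625
solving λ² − 360759501/12371645·λ + 8503056/1546455625 = 0 gives λ = 729/25, 11664/61858225
σ_max=√(729/25)=(27/5), σ_min=√(11664/61858225)=(108/7865) → κ = 393.2500

393.2500


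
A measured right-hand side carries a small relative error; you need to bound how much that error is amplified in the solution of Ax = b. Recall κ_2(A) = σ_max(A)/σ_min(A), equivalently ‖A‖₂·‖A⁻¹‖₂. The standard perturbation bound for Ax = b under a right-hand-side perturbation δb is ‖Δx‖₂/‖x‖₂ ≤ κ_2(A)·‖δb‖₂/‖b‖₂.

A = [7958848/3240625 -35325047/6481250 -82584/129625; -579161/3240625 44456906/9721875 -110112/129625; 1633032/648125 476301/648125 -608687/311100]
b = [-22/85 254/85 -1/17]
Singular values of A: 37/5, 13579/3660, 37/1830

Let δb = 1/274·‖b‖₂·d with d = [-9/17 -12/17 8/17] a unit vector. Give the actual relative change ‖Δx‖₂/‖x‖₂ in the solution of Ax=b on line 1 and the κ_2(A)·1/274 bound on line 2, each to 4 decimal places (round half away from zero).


largest singular value 37/5, smallest 37/1830
κ_2(A) = (37/5) / (37/1830) = 366.0000
bound on ‖Δx‖/‖x‖: κ·ε = 366.0000·1/274 = 1.3358
solve Ax = b  →  x = [-56.8460 -16.2985 -79.2969]
2-norm of b is 3.0000; of x, 98.9197
Δx = A⁻¹·δb where δb = 1/274·3.0000·d; ‖Δx‖ = 0.5415
realised ‖Δx‖/‖x‖ = 0.0055
realised/bound (from unrounded values) ≈ 0.0041

0.0055
1.3358


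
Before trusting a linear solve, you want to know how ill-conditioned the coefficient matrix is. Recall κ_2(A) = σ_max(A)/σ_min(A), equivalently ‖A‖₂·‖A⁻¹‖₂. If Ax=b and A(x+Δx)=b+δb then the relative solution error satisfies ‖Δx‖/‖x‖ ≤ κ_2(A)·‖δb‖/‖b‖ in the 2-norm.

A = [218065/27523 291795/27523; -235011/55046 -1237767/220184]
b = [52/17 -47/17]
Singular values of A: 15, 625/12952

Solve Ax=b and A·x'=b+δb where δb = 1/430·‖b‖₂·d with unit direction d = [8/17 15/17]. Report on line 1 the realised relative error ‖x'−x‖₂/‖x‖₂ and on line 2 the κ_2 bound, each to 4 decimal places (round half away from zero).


0.0096
0.7229

largest singular value 15, smallest 625/12952
condition number: 15 ÷ (625/12952) = 310.8480
worst-case relative error ≤ 310.8480 × 1/430 = 0.7229
solve Ax = b  →  x = [16.7386 -12.2206]
2-norm of b is 4.1231; of x, 20.7249
Δx = A⁻¹·δb where δb = 1/430·4.1231·d; ‖Δx‖ = 0.1987
dividing the unrounded norms, ‖Δx‖/‖x‖ = 0.0096
so the bound overstates the realised error by a factor of ≈ 75.3980 (computed from the unrounded values)


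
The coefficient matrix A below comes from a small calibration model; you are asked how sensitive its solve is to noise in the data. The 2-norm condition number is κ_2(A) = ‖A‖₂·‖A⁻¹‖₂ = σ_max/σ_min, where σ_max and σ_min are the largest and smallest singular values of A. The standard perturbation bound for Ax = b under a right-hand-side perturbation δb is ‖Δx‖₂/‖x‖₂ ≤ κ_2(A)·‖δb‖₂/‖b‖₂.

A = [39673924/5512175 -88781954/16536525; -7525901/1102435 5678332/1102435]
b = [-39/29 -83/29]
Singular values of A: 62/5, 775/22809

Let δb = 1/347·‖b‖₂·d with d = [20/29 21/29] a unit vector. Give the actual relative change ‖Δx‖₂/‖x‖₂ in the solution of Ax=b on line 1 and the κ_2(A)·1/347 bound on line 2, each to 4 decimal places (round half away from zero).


σ_max = 62/5, σ_min = 775/22809
κ_2(A) = (62/5) / (775/22809) = 364.9440
perturbation bound = 364.9440·1/347 = 1.0517
solve Ax = b  →  x = [-52.9112 -70.6827]
‖b‖₂ = 3.1623 and ‖x‖₂ = 88.2929
δb = ε·‖b‖·d = [0.0063 0.0066]; solving A·Δx = δb gives ‖Δx‖ = 0.2682
relative error = 0.0030
realised/bound (from unrounded values) ≈ 0.0029

0.0030
1.0517


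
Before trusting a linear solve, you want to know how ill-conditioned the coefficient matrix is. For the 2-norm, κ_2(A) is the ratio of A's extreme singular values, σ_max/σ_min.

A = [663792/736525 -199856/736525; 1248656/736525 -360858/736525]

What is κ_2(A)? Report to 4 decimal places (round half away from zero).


216.6250

M = AᵀA = [276783616/75082225 -80726688/75082225; -80726688/75082225 23551684/75082225]. tr(M)=12013412/3003289, det(M)=1024/3003289
eigenvalues of AᵀA: λ = (tr ± √(tr²−4·det))/2 = 4, 256/3003289
σ_max=√4=2, σ_min=√(256/3003289)=(16/1733) → κ = 216.6250


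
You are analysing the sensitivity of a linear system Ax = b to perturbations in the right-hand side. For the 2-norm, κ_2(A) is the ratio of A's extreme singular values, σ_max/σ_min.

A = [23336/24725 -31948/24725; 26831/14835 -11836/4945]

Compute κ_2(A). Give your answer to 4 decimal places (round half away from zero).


148.3500

AᵀA = [22898684089/5501930625 -10175908484/1833976875; -10175908484/1833976875 4522947104/611325625]; tr = 2544208321/220077225, det = 1336336/220077225
λ_max, λ_min = (2544208321/220077225 ± √6471819592171448641/48433984963700625)/2 = 289/25, 4624/8803089
κ_2(A) = √(λ_max/λ_min) = √((289/25) / (4624/8803089)) = 148.3500


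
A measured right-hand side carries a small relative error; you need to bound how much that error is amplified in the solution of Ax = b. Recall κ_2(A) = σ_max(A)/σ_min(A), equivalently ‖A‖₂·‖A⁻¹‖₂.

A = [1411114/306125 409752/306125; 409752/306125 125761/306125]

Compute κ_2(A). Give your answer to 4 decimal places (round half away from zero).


244.9000

AᵀA = [3454623076/149940025 1007580168/149940025; 1007580168/149940025 293940049/149940025]; tr = 149942525/5997601, det = 62500/5997601
solving λ² − 149942525/5997601·λ + 62500/5997601 = 0 gives λ = 25, 2500/5997601
κ = σ_max/σ_min = 5/(50/2449) = 244.9000


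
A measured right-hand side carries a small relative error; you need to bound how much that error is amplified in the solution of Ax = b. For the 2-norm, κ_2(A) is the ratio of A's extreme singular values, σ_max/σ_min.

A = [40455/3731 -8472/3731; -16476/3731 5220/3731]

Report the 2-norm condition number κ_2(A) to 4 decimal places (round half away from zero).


28.0000

AᵀA = [11290329/82369 -2536920/82369; -2536920/82369 585936/82369]; tr = 7065/49, det = 1296/49
solving λ² − 7065/49·λ + 1296/49 = 0 gives λ = 144, 9/49
κ_2(A) = √(λ_max/λ_min) = √(144 / (9/49)) = 28.0000


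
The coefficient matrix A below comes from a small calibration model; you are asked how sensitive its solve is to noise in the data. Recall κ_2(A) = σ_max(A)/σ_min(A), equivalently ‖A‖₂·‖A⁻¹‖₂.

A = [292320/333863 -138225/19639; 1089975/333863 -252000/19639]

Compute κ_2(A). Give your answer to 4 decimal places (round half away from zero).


19.1600

M = AᵀA = [4406562225/385690321 -18534096000/385690321; -18534096000/385690321 82610150625/385690321]. tr(M)=51764850/229441, det(M)=31640625/229441
eigenvalues of AᵀA: λ = (tr ± √(tr²−4·det))/2 = 225, 140625/229441
κ_2(A) = √(λ_max/λ_min) = √(225 / (140625/229441)) = 19.1600


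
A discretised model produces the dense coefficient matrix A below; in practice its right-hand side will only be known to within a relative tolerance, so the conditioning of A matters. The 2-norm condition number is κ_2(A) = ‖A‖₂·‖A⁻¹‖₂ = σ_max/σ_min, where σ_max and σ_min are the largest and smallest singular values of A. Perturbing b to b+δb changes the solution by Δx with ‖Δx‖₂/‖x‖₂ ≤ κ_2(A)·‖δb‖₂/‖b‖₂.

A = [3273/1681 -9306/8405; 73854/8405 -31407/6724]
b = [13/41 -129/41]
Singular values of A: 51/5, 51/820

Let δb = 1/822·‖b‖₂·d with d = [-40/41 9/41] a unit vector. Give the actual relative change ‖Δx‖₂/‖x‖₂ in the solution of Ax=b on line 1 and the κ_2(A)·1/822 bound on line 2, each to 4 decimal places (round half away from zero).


0.0038
0.1995

largest singular value 51/5, smallest 51/820
κ_2(A) = (51/5) / (51/820) = 164.0000
κ_2(A)·‖δb‖/‖b‖ = 0.1995
solve Ax = b  →  x = [-7.8258 -14.0484]
2-norm of b is 3.1623; of x, 16.0811
δb = ε·‖b‖·d = [-0.0038 0.0008]; solving A·Δx = δb gives ‖Δx‖ = 0.0619
dividing the unrounded norms, ‖Δx‖/‖x‖ = 0.0038
realised/bound (from unrounded values) ≈ 0.0193


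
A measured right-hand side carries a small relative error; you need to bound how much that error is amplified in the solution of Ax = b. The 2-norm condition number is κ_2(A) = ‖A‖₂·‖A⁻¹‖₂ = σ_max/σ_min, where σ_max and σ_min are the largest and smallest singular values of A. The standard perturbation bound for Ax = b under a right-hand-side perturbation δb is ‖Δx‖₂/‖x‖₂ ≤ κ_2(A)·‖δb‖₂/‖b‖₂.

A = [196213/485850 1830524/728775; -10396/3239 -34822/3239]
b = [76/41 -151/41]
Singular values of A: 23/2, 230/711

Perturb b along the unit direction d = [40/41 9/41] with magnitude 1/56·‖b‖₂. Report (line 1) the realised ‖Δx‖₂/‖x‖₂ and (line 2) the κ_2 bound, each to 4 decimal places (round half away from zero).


0.0732
0.6348

from the listed singular values, σ₁ = 23/2, σ_n = 230/711
κ_2(A) = (23/2) / (230/711) = 35.5500
worst-case relative error ≤ 35.5500 × 1/56 = 0.6348
solve Ax = b  →  x = [-2.8703 1.1995]
‖b‖ = 4.1231, ‖x‖ = 3.1108
with δb = [0.0718 0.0162], A·Δx = δb → ‖Δx‖ = 0.2276
realised ‖Δx‖/‖x‖ = 0.0732
realised/bound (from unrounded values) ≈ 0.1153


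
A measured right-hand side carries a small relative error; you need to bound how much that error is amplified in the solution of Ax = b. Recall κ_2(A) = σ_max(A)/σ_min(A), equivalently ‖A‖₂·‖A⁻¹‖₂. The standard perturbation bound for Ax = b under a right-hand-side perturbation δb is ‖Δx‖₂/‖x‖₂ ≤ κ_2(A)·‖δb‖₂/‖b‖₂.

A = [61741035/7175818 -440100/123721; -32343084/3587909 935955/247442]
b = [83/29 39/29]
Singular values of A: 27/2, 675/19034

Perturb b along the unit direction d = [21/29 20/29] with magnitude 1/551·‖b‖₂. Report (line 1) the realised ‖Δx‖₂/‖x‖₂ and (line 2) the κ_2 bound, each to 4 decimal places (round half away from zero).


from the listed singular values, σ₁ = 27/2, σ_n = 675/19034
κ = σ_max/σ_min = (27/2)/(675/19034) = 380.6800
perturbation bound = 380.6800·1/551 = 0.6909
solve Ax = b  →  x = [32.6051 78.0597]
2-norm of b is 3.1623; of x, 84.5956
with δb = [0.0042 0.0040], A·Δx = δb → ‖Δx‖ = 0.1618
realised ‖Δx‖/‖x‖ = 0.0019
realised/bound (from unrounded values) ≈ 0.0028

0.0019
0.6909


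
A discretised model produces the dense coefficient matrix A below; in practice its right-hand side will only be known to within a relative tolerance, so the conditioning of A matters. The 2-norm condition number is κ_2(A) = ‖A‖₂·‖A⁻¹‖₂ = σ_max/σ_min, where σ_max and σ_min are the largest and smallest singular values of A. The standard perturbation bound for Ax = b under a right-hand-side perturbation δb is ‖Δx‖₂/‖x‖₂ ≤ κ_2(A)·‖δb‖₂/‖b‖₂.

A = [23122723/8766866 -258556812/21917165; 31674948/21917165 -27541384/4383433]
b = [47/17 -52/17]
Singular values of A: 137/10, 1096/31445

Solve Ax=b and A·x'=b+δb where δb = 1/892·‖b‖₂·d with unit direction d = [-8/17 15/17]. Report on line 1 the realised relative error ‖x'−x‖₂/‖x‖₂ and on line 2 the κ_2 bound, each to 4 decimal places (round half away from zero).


from the listed singular values, σ₁ = 137/10, σ_n = 1096/31445
condition number: (137/10) ÷ (1096/31445) = 393.0625
κ_2(A)·‖δb‖/‖b‖ = 0.4407
solve Ax = b  →  x = [-111.9477 -25.2630]
‖b‖₂ = 4.1231 and ‖x‖₂ = 114.7628
with δb = [-0.0022 0.0041], A·Δx = δb → ‖Δx‖ = 0.1326
relative error = 0.0012
so the bound overstates the realised error by a factor of ≈ 381.3267 (computed from the unrounded values)

0.0012
0.4407


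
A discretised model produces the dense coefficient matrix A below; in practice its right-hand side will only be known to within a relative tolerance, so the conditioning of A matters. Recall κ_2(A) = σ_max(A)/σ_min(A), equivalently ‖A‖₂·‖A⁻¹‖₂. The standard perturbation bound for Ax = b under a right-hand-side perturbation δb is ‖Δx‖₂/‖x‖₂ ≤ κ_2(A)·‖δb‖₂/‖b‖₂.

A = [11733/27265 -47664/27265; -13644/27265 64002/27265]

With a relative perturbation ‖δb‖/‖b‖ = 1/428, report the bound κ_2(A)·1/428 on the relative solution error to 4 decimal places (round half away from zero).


0.1554

M = AᵀA = [12952881/29735209 -57299400/29735209; -57299400/29735209 254724516/29735209]. tr(M)=159237/17689, det(M)=324/17689
solving λ² − 159237/17689·λ + 324/17689 = 0 gives λ = 9, 36/17689
so κ_2 = √(9 / (36/17689)) = 66.5000
bound on ‖Δx‖/‖x‖: κ·ε = 66.5000·1/428 = 0.1554


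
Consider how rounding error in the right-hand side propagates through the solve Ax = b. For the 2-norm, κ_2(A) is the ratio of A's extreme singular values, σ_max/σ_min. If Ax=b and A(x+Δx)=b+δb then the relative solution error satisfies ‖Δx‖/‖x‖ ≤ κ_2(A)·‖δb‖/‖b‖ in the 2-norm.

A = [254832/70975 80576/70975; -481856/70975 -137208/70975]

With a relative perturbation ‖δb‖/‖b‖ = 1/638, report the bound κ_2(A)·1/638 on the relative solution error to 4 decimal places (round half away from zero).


0.1309

AᵀA = [205622528/3486125 59963904/3486125; 59963904/3486125 17521472/3486125]; tr = 1785152/27889, det = 16384/27889
char-poly roots: 64 and 256/27889
so κ_2 = √(64 / (256/27889)) = 83.5000
worst-case relative error ≤ 83.5000 × 1/638 = 0.1309


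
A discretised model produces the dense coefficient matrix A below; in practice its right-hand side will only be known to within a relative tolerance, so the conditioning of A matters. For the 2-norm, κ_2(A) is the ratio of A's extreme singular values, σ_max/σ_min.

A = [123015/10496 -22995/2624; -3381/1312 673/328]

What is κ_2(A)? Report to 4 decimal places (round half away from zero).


M = AᵀA = [9437409/65536 -1769397/16384; -1769397/16384 331801/4096]. tr(M)=14746225/65536, det(M)=140625/65536
solving λ² − 14746225/65536·λ + 140625/65536 = 0 gives λ = 225, 625/65536
σ_max=√225=15, σ_min=√(625/65536)=(25/256) → κ = 153.6000

153.6000


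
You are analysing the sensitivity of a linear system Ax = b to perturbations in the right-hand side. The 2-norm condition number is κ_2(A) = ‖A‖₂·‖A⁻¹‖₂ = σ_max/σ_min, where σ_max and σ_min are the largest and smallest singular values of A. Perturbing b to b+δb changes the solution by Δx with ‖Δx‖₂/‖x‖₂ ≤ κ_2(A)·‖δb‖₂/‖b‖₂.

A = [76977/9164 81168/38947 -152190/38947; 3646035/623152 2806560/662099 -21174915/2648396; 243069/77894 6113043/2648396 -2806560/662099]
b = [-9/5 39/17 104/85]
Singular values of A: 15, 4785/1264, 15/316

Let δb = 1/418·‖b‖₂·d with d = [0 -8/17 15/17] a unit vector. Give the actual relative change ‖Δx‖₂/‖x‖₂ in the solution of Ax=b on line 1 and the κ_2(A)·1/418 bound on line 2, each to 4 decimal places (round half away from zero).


0.2004
0.7560

largest singular value 15, smallest 15/316
κ = σ_max/σ_min = 15/(15/316) = 316.0000
bound on ‖Δx‖/‖x‖: κ·ε = 316.0000·1/418 = 0.7560
solve Ax = b  →  x = [-0.5279 0.2799 -0.5248]
‖b‖ = 3.1623, ‖x‖ = 0.7953
δb = ε·‖b‖·d = [0.0000 -0.0036 0.0067]; solving A·Δx = δb gives ‖Δx‖ = 0.1594
realised ‖Δx‖/‖x‖ = 0.2004
so the bound overstates the realised error by a factor of ≈ 3.7723 (computed from the unrounded values)


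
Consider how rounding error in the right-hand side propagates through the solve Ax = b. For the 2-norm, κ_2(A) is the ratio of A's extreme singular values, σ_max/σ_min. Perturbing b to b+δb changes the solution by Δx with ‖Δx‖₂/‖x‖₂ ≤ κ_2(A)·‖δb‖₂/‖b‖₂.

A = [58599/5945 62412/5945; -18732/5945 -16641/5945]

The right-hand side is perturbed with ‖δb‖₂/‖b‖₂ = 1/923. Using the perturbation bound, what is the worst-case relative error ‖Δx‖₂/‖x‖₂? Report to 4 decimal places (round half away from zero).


0.0444

M = AᵀA = [151389225/1413721 158760000/1413721; 158760000/1413721 166887225/1413721]. tr(M)=378450/1681, det(M)=50625/1681
eigenvalues of AᵀA: λ = (tr ± √(tr²−4·det))/2 = 225, 225/1681
σ_max=√225=15, σ_min=√(225/1681)=(15/41) → κ = 41.0000
perturbation bound = 41.0000·1/923 = 0.0444


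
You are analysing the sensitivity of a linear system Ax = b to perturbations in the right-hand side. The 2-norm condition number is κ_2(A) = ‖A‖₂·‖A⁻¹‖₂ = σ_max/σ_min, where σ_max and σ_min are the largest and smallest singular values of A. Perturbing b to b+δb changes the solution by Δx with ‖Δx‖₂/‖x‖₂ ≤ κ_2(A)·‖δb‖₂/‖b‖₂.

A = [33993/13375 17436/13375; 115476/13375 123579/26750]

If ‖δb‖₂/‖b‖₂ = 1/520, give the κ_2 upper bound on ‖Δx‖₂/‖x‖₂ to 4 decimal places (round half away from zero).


AᵀA = [23184369/286225 494586/11449; 494586/11449 26380521/1144900]; tr = 119117997/1144900, det = 6765201/28622500
eigenvalues of AᵀA: λ = (tr ± √(tr²−4·det))/2 = 2601/25, 2601/1144900
κ_2(A) = √(λ_max/λ_min) = √((2601/25) / (2601/1144900)) = 214.0000
perturbation bound = 214.0000·1/520 = 0.4115

0.4115


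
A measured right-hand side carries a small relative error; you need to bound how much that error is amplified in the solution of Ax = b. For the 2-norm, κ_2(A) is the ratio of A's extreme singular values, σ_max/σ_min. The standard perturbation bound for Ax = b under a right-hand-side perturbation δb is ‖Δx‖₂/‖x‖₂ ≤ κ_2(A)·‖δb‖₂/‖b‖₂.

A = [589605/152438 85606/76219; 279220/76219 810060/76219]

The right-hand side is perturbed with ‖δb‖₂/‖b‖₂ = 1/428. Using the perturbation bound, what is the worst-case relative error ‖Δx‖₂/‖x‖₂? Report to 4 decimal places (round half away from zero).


0.0084

AᵀA = [392319625/13823524 149566815/3455881; 149566815/3455881 394720756/3455881]; tr = 11663921/81796, det = 27984100/20449
eigenvalues of AᵀA: λ = (tr ± √(tr²−4·det))/2 = 529/4, 211600/20449
so κ_2 = √((529/4) / (211600/20449)) = 3.5750
bound on ‖Δx‖/‖x‖: κ·ε = 3.5750·1/428 = 0.0084


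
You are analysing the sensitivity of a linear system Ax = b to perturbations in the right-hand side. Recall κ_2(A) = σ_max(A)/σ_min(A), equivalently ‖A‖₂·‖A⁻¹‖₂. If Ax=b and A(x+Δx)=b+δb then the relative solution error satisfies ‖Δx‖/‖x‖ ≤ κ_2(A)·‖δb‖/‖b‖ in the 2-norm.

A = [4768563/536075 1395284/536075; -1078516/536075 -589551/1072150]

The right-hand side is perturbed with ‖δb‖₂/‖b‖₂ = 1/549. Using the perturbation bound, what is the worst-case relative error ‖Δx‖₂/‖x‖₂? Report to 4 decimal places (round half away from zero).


M = AᵀA = [568765969/6838225 165887442/6838225; 165887442/6838225 193571449/27352900]. tr(M)=98745413/1094116, det(M)=130321/1094116
char-poly roots: 361/4 and 361/273529
κ_2(A) = √(λ_max/λ_min) = √((361/4) / (361/273529)) = 261.5000
perturbation bound = 261.5000·1/549 = 0.4763

0.4763


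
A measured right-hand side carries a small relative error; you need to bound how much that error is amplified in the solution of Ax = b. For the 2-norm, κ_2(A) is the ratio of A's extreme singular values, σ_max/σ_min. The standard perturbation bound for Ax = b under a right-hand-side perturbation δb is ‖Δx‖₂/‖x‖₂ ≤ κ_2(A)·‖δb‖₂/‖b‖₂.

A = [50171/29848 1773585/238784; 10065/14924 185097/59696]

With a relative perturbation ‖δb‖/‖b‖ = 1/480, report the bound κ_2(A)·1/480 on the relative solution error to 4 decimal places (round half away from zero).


AᵀA = [17291989/5271616 614713275/42172928; 614713275/42172928 21856675401/337383424]; tr = 13660537/200704, det = 131769/3211264
λ_max, λ_min = (13660537/200704 ± √186603659487025/40282095616)/2 = 1089/16, 121/200704
κ = σ_max/σ_min = (33/4)/(11/448) = 336.0000
κ_2(A)·‖δb‖/‖b‖ = 0.7000

0.7000


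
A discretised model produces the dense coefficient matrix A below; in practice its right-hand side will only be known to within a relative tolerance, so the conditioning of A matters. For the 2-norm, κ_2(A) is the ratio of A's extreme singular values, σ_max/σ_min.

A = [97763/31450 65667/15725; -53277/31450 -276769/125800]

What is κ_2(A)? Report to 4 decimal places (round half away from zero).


148.0000

AᵀA = [21446441/1711250 228733029/13690000; 228733029/13690000 1219996513/54760000]; tr = 15250261/438080, det = 12117361/219040000
λ_max, λ_min = (15250261/438080 ± √5813199839501649/4797852160000)/2 = 3481/100, 3481/2190400
κ = σ_max/σ_min = (59/10)/(59/1480) = 148.0000


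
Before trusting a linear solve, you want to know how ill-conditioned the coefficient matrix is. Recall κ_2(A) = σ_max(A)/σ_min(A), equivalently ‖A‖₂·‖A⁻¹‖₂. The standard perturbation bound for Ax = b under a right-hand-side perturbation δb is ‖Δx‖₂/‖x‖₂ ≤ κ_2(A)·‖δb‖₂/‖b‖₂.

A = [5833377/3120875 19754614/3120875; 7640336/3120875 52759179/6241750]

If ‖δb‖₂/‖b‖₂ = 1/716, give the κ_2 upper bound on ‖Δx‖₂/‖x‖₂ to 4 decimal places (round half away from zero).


AᵀA = [3696120856681/389594430625 12671401530942/389594430625; 12671401530942/389594430625 173780402636401/1558377722500]; tr = 301703817701/2493404356, det = 228765625/2493404356
λ_max, λ_min = (301703817701/2493404356 ± √91022911994534728675401/6217065282519774736)/2 = 121, 1890625/2493404356
κ_2(A) = √(λ_max/λ_min) = √(121 / (1890625/2493404356)) = 399.4720
bound on ‖Δx‖/‖x‖: κ·ε = 399.4720·1/716 = 0.5579

0.5579


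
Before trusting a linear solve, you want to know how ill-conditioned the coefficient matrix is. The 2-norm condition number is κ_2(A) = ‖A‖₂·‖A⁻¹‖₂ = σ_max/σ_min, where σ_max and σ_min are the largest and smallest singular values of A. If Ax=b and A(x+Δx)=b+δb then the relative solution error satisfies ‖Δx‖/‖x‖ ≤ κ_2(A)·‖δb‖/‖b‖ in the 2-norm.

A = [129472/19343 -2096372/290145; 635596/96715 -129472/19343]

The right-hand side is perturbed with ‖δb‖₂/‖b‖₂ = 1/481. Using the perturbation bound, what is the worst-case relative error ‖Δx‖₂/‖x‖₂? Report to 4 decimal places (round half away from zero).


0.1435

M = AᵀA = [978664976/11122225 -123257344/1334667; -123257344/1334667 9710404624/100100025]. tr(M)=22019488/119025, det(M)=21381376/2975625
λ_max, λ_min = (22019488/119025 ± √19378026594304/566678025)/2 = 4624/25, 4624/119025
σ_max=√(4624/25)=(68/5), σ_min=√(4624/119025)=(68/345) → κ = 69.0000
worst-case relative error ≤ 69.0000 × 1/481 = 0.1435


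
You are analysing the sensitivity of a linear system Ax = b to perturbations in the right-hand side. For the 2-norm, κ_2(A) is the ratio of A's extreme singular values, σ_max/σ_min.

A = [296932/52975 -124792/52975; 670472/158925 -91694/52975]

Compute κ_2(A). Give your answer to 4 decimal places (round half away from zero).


244.5000

AᵀA = [49722008656/1010286225 -1381139792/67352415; -1381139792/67352415 959233316/112254025]; tr = 13811860/239121, det = 8340544/149450625
λ_max, λ_min = (13811860/239121 ± √119221695315362704/35736782900625)/2 = 1444/25, 5776/5978025
σ_max=√(1444/25)=(38/5), σ_min=√(5776/5978025)=(76/2445) → κ = 244.5000


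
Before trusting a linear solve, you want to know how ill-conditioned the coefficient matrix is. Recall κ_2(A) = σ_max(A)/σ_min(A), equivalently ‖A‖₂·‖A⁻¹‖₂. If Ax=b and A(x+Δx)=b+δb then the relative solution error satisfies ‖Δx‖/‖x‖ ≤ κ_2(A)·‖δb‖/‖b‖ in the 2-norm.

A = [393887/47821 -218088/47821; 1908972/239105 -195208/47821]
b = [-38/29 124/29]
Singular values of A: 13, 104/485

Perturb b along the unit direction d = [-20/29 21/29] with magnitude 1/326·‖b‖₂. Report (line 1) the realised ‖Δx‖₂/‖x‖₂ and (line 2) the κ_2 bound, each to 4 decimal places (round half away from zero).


largest singular value 13, smallest 104/485
condition number: 13 ÷ (104/485) = 60.6250
perturbation bound = 60.6250·1/326 = 0.1860
solve Ax = b  →  x = [8.9140 16.3869]
2-norm of b is 4.4721; of x, 18.6545
Δx = A⁻¹·δb where δb = 1/326·4.4721·d; ‖Δx‖ = 0.0640
dividing the unrounded norms, ‖Δx‖/‖x‖ = 0.0034
so the bound overstates the realised error by a factor of ≈ 54.2265 (computed from the unrounded values)

0.0034
0.1860


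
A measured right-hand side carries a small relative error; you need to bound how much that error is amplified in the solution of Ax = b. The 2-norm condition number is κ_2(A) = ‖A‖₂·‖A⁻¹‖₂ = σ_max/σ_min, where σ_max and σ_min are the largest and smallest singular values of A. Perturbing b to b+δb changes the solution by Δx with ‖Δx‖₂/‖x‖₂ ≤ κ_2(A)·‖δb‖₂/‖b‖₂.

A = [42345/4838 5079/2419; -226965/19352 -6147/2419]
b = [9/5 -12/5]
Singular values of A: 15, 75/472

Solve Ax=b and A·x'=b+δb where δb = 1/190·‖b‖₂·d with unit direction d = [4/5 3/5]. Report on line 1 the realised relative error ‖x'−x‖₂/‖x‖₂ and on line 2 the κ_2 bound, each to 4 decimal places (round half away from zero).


σ_max = 15, σ_min = 75/472
κ_2(A) = 15 / (75/472) = 94.4000
bound on ‖Δx‖/‖x‖: κ·ε = 94.4000·1/190 = 0.4968
solve Ax = b  →  x = [0.1951 0.0439]
2-norm of b is 3.0000; of x, 0.2000
re-solving with b+δb shifts x by Δx of norm 0.0994
dividing the unrounded norms, ‖Δx‖/‖x‖ = 0.4968
tightness: 0.4968 against a bound of 0.4968; the bound is attained (ratio 1)

0.4968
0.4968


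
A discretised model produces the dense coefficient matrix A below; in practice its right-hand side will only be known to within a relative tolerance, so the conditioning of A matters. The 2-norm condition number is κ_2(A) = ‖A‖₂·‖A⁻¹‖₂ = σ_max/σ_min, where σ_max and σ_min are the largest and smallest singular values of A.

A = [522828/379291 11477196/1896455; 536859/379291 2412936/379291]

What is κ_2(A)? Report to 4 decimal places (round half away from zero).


AᵀA = [16286265/4172201 361869768/20861005; 361869768/20861005 8041603536/104305025]; tr = 206067321/2544025, det = 104976/2544025
eigenvalues of AᵀA: λ = (tr ± √(tr²−4·det))/2 = 81, 1296/2544025
κ_2(A) = √(λ_max/λ_min) = √(81 / (1296/2544025)) = 398.7500

398.7500


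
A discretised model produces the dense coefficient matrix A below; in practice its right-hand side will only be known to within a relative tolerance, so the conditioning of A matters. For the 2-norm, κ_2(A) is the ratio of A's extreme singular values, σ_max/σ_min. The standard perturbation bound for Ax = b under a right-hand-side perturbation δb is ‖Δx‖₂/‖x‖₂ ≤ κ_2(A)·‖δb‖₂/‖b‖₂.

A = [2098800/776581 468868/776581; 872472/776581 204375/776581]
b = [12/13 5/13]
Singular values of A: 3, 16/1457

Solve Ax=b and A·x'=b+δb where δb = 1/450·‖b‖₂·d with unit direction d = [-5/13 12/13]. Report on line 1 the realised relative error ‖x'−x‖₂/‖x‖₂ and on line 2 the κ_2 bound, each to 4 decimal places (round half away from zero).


largest singular value 3, smallest 16/1457
κ = σ_max/σ_min = 3/(16/1457) = 273.1875
perturbation bound = 273.1875·1/450 = 0.6071
solve Ax = b  →  x = [0.3252 0.0732]
‖b‖₂ = 1.0000 and ‖x‖₂ = 0.3333
with δb = [-0.0009 0.0021], A·Δx = δb → ‖Δx‖ = 0.2024
relative error = 0.6071
tightness: 0.6071 against a bound of 0.6071; the bound is attained (ratio 1)

0.6071
0.6071


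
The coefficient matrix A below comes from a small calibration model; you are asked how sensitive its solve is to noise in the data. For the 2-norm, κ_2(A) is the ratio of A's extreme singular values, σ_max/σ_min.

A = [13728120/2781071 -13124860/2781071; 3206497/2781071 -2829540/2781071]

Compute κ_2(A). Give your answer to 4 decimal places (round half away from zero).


AᵀA = [118228971889/4601044561 -112583322180/4601044561; -112583322180/4601044561 107238695200/4601044561]; tr = 268094729/5470921, det = 960400/5470921
λ_max, λ_min = (268094729/5470921 ± √71853766627469841/29930976588241)/2 = 49, 19600/5470921
κ_2(A) = √(λ_max/λ_min) = √(49 / (19600/5470921)) = 116.9500

116.9500


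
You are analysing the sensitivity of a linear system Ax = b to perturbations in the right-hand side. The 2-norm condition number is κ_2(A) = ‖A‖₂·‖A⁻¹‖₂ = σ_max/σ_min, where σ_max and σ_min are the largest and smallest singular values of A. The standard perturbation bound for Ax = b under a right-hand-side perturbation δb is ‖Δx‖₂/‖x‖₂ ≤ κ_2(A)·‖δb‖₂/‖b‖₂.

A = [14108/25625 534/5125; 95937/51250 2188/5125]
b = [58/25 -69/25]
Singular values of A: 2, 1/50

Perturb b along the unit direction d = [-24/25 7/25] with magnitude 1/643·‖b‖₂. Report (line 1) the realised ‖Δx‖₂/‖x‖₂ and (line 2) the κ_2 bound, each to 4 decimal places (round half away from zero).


0.0019
0.1555

from the listed singular values, σ₁ = 2, σ_n = 1/50
κ_2(A) = 2 / (1/50) = 100.0000
bound on ‖Δx‖/‖x‖: κ·ε = 100.0000·1/643 = 0.1555
solve Ax = b  →  x = [31.9512 -146.5610]
2-norm of b is 3.6056; of x, 150.0033
with δb = [-0.0054 0.0016], A·Δx = δb → ‖Δx‖ = 0.2804
relative error = 0.0019
realised/bound (from unrounded values) ≈ 0.0120


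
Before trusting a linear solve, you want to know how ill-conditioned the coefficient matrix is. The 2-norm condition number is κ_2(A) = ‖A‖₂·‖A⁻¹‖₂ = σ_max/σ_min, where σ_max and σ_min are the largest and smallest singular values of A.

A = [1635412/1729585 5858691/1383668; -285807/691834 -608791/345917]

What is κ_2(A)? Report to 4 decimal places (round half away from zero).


259.6000

M = AᵀA = [75387163729/70803888100 33495091299/7080388810; 33495091299/7080388810 238191029233/11328622096]. tr(M)=3721787261/168480400, det(M)=4879681/673921600
λ_max, λ_min = (3721787261/168480400 ± √13850878285535129721/28385645184160000)/2 = 2209/100, 2209/6739216
κ_2(A) = √(λ_max/λ_min) = √((2209/100) / (2209/6739216)) = 259.6000


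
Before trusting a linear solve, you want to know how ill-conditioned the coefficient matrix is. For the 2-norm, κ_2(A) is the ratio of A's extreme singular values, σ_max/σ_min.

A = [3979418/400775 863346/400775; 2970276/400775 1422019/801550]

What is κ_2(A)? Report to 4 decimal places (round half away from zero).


form AᵀA = [986332285396/6424824025 8876014506/256992961; 8876014506/256992961 200144131969/25699296100] with trace 2466075713/15288100 and determinant 260144641/95550625
char-poly roots: 16129/100 and 64516/3822025
σ_max=√(16129/100)=(127/10), σ_min=√(64516/3822025)=(254/1955) → κ = 97.7500

97.7500


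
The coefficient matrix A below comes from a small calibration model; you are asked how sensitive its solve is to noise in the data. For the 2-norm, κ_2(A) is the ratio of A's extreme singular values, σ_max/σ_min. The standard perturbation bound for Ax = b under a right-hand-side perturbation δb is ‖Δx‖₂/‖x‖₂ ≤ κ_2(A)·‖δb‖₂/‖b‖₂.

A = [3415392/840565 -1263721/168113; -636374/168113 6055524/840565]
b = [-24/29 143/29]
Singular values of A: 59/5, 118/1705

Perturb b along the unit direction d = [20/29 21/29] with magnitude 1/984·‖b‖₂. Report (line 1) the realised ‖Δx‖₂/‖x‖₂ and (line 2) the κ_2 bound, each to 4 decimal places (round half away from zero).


0.0017
0.1733

σ_max = 59/5, σ_min = 118/1705
condition number: (59/5) ÷ (118/1705) = 170.5000
bound on ‖Δx‖/‖x‖: κ·ε = 170.5000·1/984 = 0.1733
solve Ax = b  →  x = [38.0882 20.6979]
‖b‖ = 5.0000, ‖x‖ = 43.3488
Δx = A⁻¹·δb where δb = 1/984·5.0000·d; ‖Δx‖ = 0.0734
dividing the unrounded norms, ‖Δx‖/‖x‖ = 0.0017
realised/bound (from unrounded values) ≈ 0.0098


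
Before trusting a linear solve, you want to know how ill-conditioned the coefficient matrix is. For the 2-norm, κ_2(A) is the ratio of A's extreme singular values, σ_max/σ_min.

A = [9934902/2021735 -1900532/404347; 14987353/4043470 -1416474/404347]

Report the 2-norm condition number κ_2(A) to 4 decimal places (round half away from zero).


348.5750

M = AᵀA = [24777194437801/653985985636 -5899239418905/163496496409; -5899239418905/163496496409 5618420475700/163496496409]. tr(M)=56184157361/777628996, det(M)=8352100/194407249
eigenvalues of AᵀA: λ = (tr ± √(tr²−4·det))/2 = 289/4, 115600/194407249
κ = σ_max/σ_min = (17/2)/(340/13943) = 348.5750


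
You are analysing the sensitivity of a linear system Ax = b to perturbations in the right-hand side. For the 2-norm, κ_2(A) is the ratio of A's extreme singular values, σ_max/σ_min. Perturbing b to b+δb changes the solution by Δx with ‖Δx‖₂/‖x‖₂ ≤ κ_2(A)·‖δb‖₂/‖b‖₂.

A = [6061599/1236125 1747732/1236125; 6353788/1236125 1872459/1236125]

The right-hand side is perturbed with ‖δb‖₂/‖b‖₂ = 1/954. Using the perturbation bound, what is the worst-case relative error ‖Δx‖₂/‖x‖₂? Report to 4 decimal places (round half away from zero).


0.3574

M = AᵀA = [18338550389/363378125 5348693952/363378125; 5348693952/363378125 1560206861/363378125]. tr(M)=159190058/2907025, det(M)=1874161/72675625
solving λ² − 159190058/2907025·λ + 1874161/72675625 = 0 gives λ = 1369/25, 1369/2907025
σ_max=√(1369/25)=(37/5), σ_min=√(1369/2907025)=(37/1705) → κ = 341.0000
κ_2(A)·‖δb‖/‖b‖ = 0.3574


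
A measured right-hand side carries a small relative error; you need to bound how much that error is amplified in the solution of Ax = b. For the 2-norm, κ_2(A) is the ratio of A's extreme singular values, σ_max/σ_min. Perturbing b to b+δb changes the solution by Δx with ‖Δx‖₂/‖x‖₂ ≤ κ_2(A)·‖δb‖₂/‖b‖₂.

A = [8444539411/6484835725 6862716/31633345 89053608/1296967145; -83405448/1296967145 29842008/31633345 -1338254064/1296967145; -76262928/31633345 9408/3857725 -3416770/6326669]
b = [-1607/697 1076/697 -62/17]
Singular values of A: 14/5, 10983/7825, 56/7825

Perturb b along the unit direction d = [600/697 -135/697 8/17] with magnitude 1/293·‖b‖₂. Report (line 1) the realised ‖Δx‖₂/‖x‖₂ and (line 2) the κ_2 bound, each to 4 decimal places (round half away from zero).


0.0039
1.3353

from the listed singular values, σ₁ = 14/5, σ_n = 56/7825
κ_2(A) = (14/5) / (56/7825) = 391.2500
perturbation bound = 391.2500·1/293 = 1.3353
solve Ax = b  →  x = [85.4250 -404.2500 -376.4129]
‖b‖₂ = 4.5826 and ‖x‖₂ = 558.9295
re-solving with b+δb shifts x by Δx of norm 2.1854
realised ‖Δx‖/‖x‖ = 0.0039
realised/bound (from unrounded values) ≈ 0.0029


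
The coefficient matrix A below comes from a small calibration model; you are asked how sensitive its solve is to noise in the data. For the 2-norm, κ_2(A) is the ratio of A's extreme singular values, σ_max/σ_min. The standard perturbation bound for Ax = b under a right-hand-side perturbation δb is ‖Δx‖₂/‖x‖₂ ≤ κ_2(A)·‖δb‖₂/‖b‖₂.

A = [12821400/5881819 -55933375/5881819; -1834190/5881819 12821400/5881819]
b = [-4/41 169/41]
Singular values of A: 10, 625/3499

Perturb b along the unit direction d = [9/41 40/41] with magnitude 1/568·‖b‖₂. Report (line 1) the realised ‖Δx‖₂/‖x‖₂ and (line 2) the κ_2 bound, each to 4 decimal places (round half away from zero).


0.0018
0.0986

largest singular value 10, smallest 625/3499
κ = σ_max/σ_min = 10/(625/3499) = 55.9840
bound on ‖Δx‖/‖x‖: κ·ε = 55.9840·1/568 = 0.0986
solve Ax = b  →  x = [21.8255 5.0132]
‖b‖₂ = 4.1231 and ‖x‖₂ = 22.3938
re-solving with b+δb shifts x by Δx of norm 0.0406
dividing the unrounded norms, ‖Δx‖/‖x‖ = 0.0018
so the bound overstates the realised error by a factor of ≈ 54.3130 (computed from the unrounded values)


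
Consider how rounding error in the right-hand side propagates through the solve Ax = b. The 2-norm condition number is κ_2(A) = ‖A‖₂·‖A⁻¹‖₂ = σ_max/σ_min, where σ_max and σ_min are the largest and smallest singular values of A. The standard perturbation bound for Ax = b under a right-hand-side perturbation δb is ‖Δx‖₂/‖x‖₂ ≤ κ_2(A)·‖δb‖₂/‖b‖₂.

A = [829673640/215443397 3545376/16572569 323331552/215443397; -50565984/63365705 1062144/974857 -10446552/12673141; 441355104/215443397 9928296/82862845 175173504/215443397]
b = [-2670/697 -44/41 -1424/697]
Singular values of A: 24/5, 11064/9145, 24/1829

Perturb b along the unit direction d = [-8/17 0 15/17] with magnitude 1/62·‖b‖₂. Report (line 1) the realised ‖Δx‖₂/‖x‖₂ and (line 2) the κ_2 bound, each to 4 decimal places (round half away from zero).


2.9693
5.9000

σ_max = 24/5, σ_min = 24/1829
κ = σ_max/σ_min = (24/5)/(24/1829) = 365.8000
worst-case relative error ≤ 365.8000 × 1/62 = 5.9000
solve Ax = b  →  x = [-1.0138 -1.5259 0.2664]
2-norm of b is 4.4721; of x, 1.8513
with δb = [-0.0339 0.0000 0.0636], A·Δx = δb → ‖Δx‖ = 5.4970
dividing the unrounded norms, ‖Δx‖/‖x‖ = 2.9693
realised/bound (from unrounded values) ≈ 0.5033


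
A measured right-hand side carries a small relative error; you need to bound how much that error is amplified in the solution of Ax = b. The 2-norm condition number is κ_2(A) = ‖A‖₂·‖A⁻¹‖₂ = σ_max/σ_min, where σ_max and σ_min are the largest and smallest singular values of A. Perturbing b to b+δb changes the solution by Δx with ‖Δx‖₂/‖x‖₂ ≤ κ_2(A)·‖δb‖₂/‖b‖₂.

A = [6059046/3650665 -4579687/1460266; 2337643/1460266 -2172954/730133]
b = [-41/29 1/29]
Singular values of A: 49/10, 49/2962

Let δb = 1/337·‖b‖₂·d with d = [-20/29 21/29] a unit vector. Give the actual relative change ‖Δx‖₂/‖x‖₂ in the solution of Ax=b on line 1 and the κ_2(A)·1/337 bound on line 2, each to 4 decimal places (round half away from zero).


largest singular value 49/10, smallest 49/2962
κ = σ_max/σ_min = (49/10)/(49/2962) = 296.2000
perturbation bound = 296.2000·1/337 = 0.8789
solve Ax = b  →  x = [53.2413 28.6267]
2-norm of b is 1.4142; of x, 60.4493
Δx = A⁻¹·δb where δb = 1/337·1.4142·d; ‖Δx‖ = 0.2537
dividing the unrounded norms, ‖Δx‖/‖x‖ = 0.0042
so the bound overstates the realised error by a factor of ≈ 209.4462 (computed from the unrounded values)

0.0042
0.8789
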